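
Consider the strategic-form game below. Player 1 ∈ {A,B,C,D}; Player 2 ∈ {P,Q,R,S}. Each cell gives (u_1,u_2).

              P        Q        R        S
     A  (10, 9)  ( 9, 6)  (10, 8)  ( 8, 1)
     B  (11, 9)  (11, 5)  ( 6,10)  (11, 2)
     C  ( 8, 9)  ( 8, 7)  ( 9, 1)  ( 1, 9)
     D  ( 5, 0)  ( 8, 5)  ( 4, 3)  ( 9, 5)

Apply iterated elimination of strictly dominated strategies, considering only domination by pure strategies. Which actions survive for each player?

Remaining: P1:{A,B} P2:{P,R}

P1 drop C (A beats it: P:10>8 Q:9>8 R:10>9 S:8>1)
P1 drop D (B beats it: P:11>5 Q:11>8 R:6>4 S:11>9)
P2 drop Q (P beats it: A:9>6 B:9>5)
P2 drop S (P beats it: A:9>1 B:9>2)
P1→{A,B} P2→{P,R}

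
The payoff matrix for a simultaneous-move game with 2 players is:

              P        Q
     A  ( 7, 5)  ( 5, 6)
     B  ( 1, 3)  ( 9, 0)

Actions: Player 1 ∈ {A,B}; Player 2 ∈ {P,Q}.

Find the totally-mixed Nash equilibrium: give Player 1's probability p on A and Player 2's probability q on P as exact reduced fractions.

p=3/4, q=2/5

P1 indiff ⇒ q·7+(1-q)·5 = q·1+(1-q)·9 ⇒ q(6) = (1-q)(4) ⇒ q = 2/5
P2 indiff ⇒ p·5+(1-p)·3 = p·6+(1-p)·0 ⇒ p(-1) = (1-p)(-3) ⇒ p = 3/4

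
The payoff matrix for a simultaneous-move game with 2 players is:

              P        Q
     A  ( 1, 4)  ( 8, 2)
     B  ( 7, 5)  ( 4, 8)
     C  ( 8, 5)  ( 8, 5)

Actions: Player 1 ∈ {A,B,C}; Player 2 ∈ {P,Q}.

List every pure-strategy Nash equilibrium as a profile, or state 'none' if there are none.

PSNE = {(C,P), (C,Q)}

(A,P): not NE [P1→C gives 8>1]
(A,Q): not NE [P2→P gives 4>2]
(B,P): not NE [P1→C gives 8>7; P2→Q gives 8>5]
(B,Q): not NE [P1→C gives 8>4]
(C,P): NE
(C,Q): NE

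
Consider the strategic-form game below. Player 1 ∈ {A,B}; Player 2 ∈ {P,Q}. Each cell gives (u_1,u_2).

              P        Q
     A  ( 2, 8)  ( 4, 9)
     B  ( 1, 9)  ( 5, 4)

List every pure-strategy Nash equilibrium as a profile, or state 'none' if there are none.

(A,P): not NE [P2→Q gives 9>8]
(A,Q): not NE [P1→B gives 5>4]
(B,P): not NE [P1→A gives 2>1]
(B,Q): not NE [P2→P gives 9>4]

PSNE: ∅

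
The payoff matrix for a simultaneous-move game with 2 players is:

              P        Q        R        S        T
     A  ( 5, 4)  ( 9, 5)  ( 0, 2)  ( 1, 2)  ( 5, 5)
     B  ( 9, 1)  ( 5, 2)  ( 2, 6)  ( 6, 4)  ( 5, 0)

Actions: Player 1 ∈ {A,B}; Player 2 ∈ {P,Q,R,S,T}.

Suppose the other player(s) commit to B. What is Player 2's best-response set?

argmax u_2 = {R}

u_2(P vs B) = 1
u_2(Q vs B) = 2
u_2(R vs B) = 6
u_2(S vs B) = 4
u_2(T vs B) = 0
max payoff 6 at {R}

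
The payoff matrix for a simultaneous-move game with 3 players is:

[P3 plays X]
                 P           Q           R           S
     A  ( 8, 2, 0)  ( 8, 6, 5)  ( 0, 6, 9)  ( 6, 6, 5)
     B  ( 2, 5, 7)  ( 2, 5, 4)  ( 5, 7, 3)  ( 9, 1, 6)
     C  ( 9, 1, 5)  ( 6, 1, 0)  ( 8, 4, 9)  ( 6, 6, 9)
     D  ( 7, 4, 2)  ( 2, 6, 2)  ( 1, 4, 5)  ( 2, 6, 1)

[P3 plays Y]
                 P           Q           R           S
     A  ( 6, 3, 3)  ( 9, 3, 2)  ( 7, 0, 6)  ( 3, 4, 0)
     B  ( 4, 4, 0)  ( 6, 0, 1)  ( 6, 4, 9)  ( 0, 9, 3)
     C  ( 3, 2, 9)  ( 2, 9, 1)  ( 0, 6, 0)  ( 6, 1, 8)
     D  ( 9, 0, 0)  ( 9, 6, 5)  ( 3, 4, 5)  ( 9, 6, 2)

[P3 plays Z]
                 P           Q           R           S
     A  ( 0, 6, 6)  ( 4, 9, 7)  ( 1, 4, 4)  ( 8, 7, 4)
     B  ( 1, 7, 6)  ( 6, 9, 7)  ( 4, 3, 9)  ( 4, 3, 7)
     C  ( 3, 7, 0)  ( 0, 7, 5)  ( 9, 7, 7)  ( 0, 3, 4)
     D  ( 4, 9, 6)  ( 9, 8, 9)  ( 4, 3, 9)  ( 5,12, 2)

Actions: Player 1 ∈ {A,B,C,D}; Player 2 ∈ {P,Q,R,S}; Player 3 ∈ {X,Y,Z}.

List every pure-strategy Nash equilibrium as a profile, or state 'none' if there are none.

NE set: (D,S,Y)

(A,P,X): not NE [P1→C gives 9>8; P2→S gives 6>2; P3→Z gives 6>0]
(A,P,Y): not NE [P1→D gives 9>6; P2→S gives 4>3; P3→Z gives 6>3]
(A,P,Z): not NE [P1→D gives 4>0; P2→Q gives 9>6]
(A,Q,X): not NE [P3→Z gives 7>5]
(A,Q,Y): not NE [P2→S gives 4>3; P3→Z gives 7>2]
(A,Q,Z): not NE [P1→D gives 9>4]
(A,R,X): not NE [P1→C gives 8>0]
(A,R,Y): not NE [P2→S gives 4>0; P3→X gives 9>6]
(A,R,Z): not NE [P1→C gives 9>1; P2→Q gives 9>4; P3→X gives 9>4]
(A,S,X): not NE [P1→B gives 9>6]
(A,S,Y): not NE [P1→D gives 9>3; P3→X gives 5>0]
(A,S,Z): not NE [P2→Q gives 9>7; P3→X gives 5>4]
(B,P,X): not NE [P1→C gives 9>2; P2→R gives 7>5]
(B,P,Y): not NE [P1→D gives 9>4; P2→S gives 9>4; P3→X gives 7>0]
(B,P,Z): not NE [P1→D gives 4>1; P2→Q gives 9>7; P3→X gives 7>6]
(B,Q,X): not NE [P1→A gives 8>2; P2→R gives 7>5; P3→Z gives 7>4]
(B,Q,Y): not NE [P1→D gives 9>6; P2→S gives 9>0; P3→Z gives 7>1]
(B,Q,Z): not NE [P1→D gives 9>6]
(B,R,X): not NE [P1→C gives 8>5; P3→Z gives 9>3]
(B,R,Y): not NE [P1→A gives 7>6; P2→S gives 9>4]
(B,R,Z): not NE [P1→C gives 9>4; P2→Q gives 9>3]
(B,S,X): not NE [P2→R gives 7>1; P3→Z gives 7>6]
(B,S,Y): not NE [P1→D gives 9>0; P3→Z gives 7>3]
(B,S,Z): not NE [P1→A gives 8>4; P2→Q gives 9>3]
(C,P,X): not NE [P2→S gives 6>1; P3→Y gives 9>5]
(C,P,Y): not NE [P1→D gives 9>3; P2→Q gives 9>2]
(C,P,Z): not NE [P1→D gives 4>3; P3→Y gives 9>0]
(C,Q,X): not NE [P1→A gives 8>6; P2→S gives 6>1; P3→Z gives 5>0]
(C,Q,Y): not NE [P1→D gives 9>2; P3→Z gives 5>1]
(C,Q,Z): not NE [P1→D gives 9>0]
(C,R,X): not NE [P2→S gives 6>4]
(C,R,Y): not NE [P1→A gives 7>0; P2→Q gives 9>6; P3→X gives 9>0]
(C,R,Z): not NE [P3→X gives 9>7]
(C,S,X): not NE [P1→B gives 9>6]
(C,S,Y): not NE [P1→D gives 9>6; P2→Q gives 9>1; P3→X gives 9>8]
(C,S,Z): not NE [P1→A gives 8>0; P2→R gives 7>3; P3→X gives 9>4]
(D,P,X): not NE [P1→C gives 9>7; P2→S gives 6>4; P3→Z gives 6>2]
(D,P,Y): not NE [P2→S gives 6>0; P3→Z gives 6>0]
(D,P,Z): not NE [P2→S gives 12>9]
(D,Q,X): not NE [P1→A gives 8>2; P3→Z gives 9>2]
(D,Q,Y): not NE [P3→Z gives 9>5]
(D,Q,Z): not NE [P2→S gives 12>8]
(D,R,X): not NE [P1→C gives 8>1; P2→S gives 6>4; P3→Z gives 9>5]
(D,R,Y): not NE [P1→A gives 7>3; P2→S gives 6>4; P3→Z gives 9>5]
(D,R,Z): not NE [P1→C gives 9>4; P2→S gives 12>3]
(D,S,X): not NE [P1→B gives 9>2; P3→Z gives 2>1]
(D,S,Y): NE
(D,S,Z): not NE [P1→A gives 8>5]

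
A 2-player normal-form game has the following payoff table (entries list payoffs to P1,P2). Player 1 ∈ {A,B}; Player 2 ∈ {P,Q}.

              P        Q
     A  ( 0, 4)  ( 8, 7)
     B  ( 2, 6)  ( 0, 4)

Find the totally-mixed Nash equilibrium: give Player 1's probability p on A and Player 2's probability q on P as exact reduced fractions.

P1 mixes 2/5 on A; P2 mixes 4/5 on P

P1 indiff ⇒ q·0+(1-q)·8 = q·2+(1-q)·0 ⇒ q(-2) = (1-q)(-8) ⇒ q = 4/5
P2 indiff ⇒ p·4+(1-p)·6 = p·7+(1-p)·4 ⇒ p(-3) = (1-p)(-2) ⇒ p = 2/5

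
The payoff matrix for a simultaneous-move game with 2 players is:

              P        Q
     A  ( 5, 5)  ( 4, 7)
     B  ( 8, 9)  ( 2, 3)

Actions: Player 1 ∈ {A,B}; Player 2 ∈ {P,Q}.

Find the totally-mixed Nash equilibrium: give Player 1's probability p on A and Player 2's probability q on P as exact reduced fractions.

P1 indiff ⇒ q·5+(1-q)·4 = q·8+(1-q)·2 ⇒ q(-3) = (1-q)(-2) ⇒ q = 2/5
P2 indiff ⇒ p·5+(1-p)·9 = p·7+(1-p)·3 ⇒ p(-2) = (1-p)(-6) ⇒ p = 3/4

P1 mixes 3/4 on A; P2 mixes 2/5 on P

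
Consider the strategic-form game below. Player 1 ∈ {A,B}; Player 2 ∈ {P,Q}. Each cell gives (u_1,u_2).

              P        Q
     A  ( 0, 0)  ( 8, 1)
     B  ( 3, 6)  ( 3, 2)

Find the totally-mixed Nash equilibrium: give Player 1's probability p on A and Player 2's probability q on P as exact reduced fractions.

P1 indiff ⇒ q·0+(1-q)·8 = q·3+(1-q)·3 ⇒ q(-3) = (1-q)(-5) ⇒ q = 5/8
P2 indiff ⇒ p·0+(1-p)·6 = p·1+(1-p)·2 ⇒ p(-1) = (1-p)(-4) ⇒ p = 4/5

p=4/5, q=5/8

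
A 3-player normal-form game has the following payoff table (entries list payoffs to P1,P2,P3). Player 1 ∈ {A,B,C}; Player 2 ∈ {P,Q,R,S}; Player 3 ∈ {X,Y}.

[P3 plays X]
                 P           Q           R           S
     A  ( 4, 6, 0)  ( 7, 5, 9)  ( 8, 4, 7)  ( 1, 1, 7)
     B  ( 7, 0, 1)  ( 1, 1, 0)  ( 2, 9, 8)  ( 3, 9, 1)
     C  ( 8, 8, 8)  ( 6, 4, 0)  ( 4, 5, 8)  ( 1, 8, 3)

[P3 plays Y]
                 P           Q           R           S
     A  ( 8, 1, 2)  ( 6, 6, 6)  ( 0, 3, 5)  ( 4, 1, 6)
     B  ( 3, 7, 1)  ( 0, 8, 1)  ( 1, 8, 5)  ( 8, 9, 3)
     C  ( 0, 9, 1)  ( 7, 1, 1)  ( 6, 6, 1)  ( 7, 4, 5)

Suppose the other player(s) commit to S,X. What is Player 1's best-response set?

P1 best: {B}

u_1(A vs S,X) = 1
u_1(B vs S,X) = 3
u_1(C vs S,X) = 1
max payoff 3 at {B}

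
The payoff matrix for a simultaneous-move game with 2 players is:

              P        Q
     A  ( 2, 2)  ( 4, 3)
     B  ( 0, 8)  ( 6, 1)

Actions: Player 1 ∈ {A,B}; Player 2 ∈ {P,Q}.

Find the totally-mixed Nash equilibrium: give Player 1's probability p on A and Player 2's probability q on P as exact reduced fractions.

p=7/8, q=1/2

P1 indiff ⇒ q·2+(1-q)·4 = q·0+(1-q)·6 ⇒ q(2) = (1-q)(2) ⇒ q = 1/2
P2 indiff ⇒ p·2+(1-p)·8 = p·3+(1-p)·1 ⇒ p(-1) = (1-p)(-7) ⇒ p = 7/8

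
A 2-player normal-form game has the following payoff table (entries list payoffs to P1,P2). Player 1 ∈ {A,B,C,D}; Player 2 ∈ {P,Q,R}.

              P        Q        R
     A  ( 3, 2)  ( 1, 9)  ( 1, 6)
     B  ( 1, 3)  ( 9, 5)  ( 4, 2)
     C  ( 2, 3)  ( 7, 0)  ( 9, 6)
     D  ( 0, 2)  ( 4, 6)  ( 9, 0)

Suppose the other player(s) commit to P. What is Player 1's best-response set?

u_1(A vs P) = 3
u_1(B vs P) = 1
u_1(C vs P) = 2
u_1(D vs P) = 0
max payoff 3 at {A}

BR_1 = {A}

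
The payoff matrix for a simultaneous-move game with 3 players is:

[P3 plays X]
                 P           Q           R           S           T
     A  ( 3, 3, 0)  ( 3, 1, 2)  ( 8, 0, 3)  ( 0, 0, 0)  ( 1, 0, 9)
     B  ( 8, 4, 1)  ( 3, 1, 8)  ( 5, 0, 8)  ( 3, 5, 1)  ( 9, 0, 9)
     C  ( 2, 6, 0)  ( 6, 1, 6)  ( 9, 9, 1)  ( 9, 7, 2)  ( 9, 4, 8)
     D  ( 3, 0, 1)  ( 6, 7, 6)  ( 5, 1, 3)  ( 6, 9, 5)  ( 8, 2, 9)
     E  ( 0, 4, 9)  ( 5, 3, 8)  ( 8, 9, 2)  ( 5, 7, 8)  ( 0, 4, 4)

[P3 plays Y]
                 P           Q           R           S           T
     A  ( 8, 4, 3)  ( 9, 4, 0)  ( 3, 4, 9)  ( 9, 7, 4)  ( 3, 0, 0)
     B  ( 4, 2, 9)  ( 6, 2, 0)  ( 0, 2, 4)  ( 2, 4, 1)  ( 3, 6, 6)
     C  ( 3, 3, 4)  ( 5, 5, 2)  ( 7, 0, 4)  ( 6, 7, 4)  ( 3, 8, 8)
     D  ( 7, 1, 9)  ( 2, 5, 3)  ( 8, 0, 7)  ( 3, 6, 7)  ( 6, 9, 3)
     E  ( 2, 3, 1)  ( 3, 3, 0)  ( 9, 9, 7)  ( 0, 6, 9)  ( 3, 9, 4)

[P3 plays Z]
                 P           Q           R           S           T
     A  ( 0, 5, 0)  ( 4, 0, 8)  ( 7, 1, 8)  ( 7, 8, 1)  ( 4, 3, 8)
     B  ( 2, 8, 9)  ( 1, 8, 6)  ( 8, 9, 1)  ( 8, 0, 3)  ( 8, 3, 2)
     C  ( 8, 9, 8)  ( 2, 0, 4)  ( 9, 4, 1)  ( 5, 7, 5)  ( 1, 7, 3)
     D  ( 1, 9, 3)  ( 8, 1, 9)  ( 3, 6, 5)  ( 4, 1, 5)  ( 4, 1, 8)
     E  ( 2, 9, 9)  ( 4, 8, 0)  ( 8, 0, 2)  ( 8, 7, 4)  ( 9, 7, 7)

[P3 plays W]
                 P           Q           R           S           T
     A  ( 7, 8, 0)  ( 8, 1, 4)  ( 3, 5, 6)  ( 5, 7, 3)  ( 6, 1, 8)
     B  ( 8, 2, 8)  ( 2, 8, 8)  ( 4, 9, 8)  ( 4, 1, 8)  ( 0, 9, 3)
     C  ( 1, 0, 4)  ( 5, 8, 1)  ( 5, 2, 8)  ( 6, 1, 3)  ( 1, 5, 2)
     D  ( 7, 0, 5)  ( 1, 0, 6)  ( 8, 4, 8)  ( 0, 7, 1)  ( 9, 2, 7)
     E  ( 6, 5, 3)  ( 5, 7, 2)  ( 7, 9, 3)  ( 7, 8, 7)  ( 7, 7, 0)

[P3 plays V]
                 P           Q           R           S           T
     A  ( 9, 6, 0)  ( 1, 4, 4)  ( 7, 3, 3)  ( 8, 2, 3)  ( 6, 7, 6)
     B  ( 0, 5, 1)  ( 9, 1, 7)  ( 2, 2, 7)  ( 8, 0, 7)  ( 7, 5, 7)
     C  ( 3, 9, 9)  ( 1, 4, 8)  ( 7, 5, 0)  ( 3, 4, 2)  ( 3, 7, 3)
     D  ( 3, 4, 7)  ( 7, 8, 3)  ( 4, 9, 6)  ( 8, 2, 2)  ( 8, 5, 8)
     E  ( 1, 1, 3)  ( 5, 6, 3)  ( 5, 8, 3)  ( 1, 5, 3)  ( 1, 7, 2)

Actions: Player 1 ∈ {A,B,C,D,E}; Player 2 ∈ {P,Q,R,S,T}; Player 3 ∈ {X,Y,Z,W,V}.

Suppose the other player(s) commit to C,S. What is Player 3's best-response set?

argmax u_3 = {Z}

u_3(X vs C,S) = 2
u_3(Y vs C,S) = 4
u_3(Z vs C,S) = 5
u_3(W vs C,S) = 3
u_3(V vs C,S) = 2
max payoff 5 at {Z}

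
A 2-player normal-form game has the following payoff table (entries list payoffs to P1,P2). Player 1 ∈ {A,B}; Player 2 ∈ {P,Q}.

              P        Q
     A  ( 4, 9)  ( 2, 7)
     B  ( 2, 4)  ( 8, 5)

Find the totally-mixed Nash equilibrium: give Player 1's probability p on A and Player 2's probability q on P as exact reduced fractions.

(p,q) = (1/3, 3/4)

P1 indiff ⇒ q·4+(1-q)·2 = q·2+(1-q)·8 ⇒ q(2) = (1-q)(6) ⇒ q = 3/4
P2 indiff ⇒ p·9+(1-p)·4 = p·7+(1-p)·5 ⇒ p(2) = (1-p)(1) ⇒ p = 1/3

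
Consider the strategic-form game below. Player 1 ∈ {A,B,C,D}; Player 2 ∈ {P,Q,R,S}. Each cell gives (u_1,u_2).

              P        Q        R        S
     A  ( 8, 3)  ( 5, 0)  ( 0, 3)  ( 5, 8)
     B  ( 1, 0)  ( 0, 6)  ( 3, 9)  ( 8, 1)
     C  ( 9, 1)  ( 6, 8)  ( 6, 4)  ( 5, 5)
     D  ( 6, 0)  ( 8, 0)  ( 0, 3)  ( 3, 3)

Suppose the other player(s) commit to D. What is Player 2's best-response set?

P2 best: {R,S}

u_2(P vs D) = 0
u_2(Q vs D) = 0
u_2(R vs D) = 3
u_2(S vs D) = 3
max payoff 3 at {R,S}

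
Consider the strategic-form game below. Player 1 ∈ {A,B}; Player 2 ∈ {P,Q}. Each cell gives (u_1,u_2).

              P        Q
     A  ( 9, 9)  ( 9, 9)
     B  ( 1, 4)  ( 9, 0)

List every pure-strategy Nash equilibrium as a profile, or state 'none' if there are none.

Nash profiles: (A,P), (A,Q)

(A,P): NE
(A,Q): NE
(B,P): not NE [P1→A gives 9>1]
(B,Q): not NE [P2→P gives 4>0]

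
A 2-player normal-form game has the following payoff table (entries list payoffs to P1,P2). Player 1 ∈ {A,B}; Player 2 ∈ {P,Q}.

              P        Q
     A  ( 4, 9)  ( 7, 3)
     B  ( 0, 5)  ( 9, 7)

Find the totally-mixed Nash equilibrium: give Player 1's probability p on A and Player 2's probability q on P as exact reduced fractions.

p=1/4, q=1/3

P1 indiff ⇒ q·4+(1-q)·7 = q·0+(1-q)·9 ⇒ q(4) = (1-q)(2) ⇒ q = 1/3
P2 indiff ⇒ p·9+(1-p)·5 = p·3+(1-p)·7 ⇒ p(6) = (1-p)(2) ⇒ p = 1/4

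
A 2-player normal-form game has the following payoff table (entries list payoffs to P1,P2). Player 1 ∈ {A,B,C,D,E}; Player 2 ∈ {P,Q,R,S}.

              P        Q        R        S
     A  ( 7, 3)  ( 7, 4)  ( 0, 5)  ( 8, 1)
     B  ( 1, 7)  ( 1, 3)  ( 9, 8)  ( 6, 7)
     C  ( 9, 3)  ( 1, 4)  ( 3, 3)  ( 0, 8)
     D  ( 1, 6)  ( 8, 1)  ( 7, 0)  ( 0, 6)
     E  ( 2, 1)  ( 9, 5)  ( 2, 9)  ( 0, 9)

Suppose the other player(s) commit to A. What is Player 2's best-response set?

u_2(P vs A) = 3
u_2(Q vs A) = 4
u_2(R vs A) = 5
u_2(S vs A) = 1
max payoff 5 at {R}

P2 best: {R}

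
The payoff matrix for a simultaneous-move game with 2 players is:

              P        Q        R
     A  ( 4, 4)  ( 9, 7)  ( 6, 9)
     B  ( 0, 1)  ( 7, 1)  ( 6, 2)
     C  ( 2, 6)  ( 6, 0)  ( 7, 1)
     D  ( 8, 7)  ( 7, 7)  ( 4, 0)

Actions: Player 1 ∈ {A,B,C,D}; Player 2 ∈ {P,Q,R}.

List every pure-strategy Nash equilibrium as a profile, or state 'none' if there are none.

(A,P): not NE [P1→D gives 8>4; P2→R gives 9>4]
(A,Q): not NE [P2→R gives 9>7]
(A,R): not NE [P1→C gives 7>6]
(B,P): not NE [P1→D gives 8>0; P2→R gives 2>1]
(B,Q): not NE [P1→A gives 9>7; P2→R gives 2>1]
(B,R): not NE [P1→C gives 7>6]
(C,P): not NE [P1→D gives 8>2]
(C,Q): not NE [P1→A gives 9>6; P2→P gives 6>0]
(C,R): not NE [P2→P gives 6>1]
(D,P): NE
(D,Q): not NE [P1→A gives 9>7]
(D,R): not NE [P1→C gives 7>4; P2→Q gives 7>0]

PSNE = {(D,P)}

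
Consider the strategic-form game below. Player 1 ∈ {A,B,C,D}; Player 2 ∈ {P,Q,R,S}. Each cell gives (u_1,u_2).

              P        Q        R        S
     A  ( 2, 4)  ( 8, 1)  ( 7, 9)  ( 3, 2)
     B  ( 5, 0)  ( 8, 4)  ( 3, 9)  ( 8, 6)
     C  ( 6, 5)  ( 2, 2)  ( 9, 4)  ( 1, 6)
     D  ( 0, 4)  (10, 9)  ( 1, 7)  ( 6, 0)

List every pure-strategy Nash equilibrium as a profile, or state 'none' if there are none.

PSNE = {(D,Q)}

(A,P): not NE [P1→C gives 6>2; P2→R gives 9>4]
(A,Q): not NE [P1→D gives 10>8; P2→R gives 9>1]
(A,R): not NE [P1→C gives 9>7]
(A,S): not NE [P1→B gives 8>3; P2→R gives 9>2]
(B,P): not NE [P1→C gives 6>5; P2→R gives 9>0]
(B,Q): not NE [P1→D gives 10>8; P2→R gives 9>4]
(B,R): not NE [P1→C gives 9>3]
(B,S): not NE [P2→R gives 9>6]
(C,P): not NE [P2→S gives 6>5]
(C,Q): not NE [P1→D gives 10>2; P2→S gives 6>2]
(C,R): not NE [P2→S gives 6>4]
(C,S): not NE [P1→B gives 8>1]
(D,P): not NE [P1→C gives 6>0; P2→Q gives 9>4]
(D,Q): NE
(D,R): not NE [P1→C gives 9>1; P2→Q gives 9>7]
(D,S): not NE [P1→B gives 8>6; P2→Q gives 9>0]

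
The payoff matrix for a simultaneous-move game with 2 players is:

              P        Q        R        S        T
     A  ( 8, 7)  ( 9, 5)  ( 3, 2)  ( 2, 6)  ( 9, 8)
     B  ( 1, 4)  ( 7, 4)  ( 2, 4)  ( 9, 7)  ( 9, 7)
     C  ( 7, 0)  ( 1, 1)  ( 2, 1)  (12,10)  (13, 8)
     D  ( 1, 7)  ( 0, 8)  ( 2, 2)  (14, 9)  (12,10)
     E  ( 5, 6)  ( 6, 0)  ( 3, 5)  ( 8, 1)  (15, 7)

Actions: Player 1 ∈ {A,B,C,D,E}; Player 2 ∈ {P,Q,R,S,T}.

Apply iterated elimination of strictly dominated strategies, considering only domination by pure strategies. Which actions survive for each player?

IESDS → P1:{C,D,E} P2:{S,T}

P2 drop P (T beats it: A:8>7 B:7>4 C:8>0 D:10>7 E:7>6)
P2 drop Q (S beats it: A:6>5 B:7>4 C:10>1 D:9>8 E:1>0)
P2 drop R (T beats it: A:8>2 B:7>4 C:8>1 D:10>2 E:7>5)
P1 drop A (C beats it: S:12>2 T:13>9)
P1 drop B (C beats it: S:12>9 T:13>9)
P1→{C,D,E} P2→{S,T}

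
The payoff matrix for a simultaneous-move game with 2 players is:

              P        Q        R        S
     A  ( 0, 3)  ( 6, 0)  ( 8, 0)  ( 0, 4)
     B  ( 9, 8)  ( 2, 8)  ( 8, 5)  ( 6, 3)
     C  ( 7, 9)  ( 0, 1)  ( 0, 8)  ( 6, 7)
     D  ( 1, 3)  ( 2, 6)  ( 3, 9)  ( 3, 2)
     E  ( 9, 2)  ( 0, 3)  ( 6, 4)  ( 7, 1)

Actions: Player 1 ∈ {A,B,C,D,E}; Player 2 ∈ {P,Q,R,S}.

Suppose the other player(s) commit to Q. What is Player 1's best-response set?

u_1(A vs Q) = 6
u_1(B vs Q) = 2
u_1(C vs Q) = 0
u_1(D vs Q) = 2
u_1(E vs Q) = 0
max payoff 6 at {A}

BR_1 = {A}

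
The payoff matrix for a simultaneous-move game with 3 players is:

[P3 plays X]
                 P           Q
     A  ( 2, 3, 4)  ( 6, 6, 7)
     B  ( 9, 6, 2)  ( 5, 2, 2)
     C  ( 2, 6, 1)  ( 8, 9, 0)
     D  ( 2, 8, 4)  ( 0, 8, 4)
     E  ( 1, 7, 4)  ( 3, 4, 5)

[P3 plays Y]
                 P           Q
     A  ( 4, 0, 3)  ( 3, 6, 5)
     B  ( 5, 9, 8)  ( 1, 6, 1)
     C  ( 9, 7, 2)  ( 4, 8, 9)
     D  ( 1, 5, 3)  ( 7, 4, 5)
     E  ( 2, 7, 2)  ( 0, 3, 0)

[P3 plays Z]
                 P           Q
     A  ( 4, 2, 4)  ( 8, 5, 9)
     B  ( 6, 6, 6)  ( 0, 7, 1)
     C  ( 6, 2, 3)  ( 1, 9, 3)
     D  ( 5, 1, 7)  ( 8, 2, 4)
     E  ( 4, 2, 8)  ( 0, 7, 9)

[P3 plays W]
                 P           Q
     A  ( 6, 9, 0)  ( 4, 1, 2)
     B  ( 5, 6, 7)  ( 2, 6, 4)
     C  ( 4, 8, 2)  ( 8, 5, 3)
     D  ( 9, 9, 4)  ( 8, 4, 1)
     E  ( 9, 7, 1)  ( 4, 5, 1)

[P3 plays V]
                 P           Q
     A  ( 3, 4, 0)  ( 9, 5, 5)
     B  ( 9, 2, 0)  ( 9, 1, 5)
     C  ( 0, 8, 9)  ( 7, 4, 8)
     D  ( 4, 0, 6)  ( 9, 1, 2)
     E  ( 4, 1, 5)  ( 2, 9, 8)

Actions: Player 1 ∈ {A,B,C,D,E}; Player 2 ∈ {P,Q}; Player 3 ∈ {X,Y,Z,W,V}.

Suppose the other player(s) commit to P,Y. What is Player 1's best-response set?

BR_1 = {C}

u_1(A vs P,Y) = 4
u_1(B vs P,Y) = 5
u_1(C vs P,Y) = 9
u_1(D vs P,Y) = 1
u_1(E vs P,Y) = 2
max payoff 9 at {C}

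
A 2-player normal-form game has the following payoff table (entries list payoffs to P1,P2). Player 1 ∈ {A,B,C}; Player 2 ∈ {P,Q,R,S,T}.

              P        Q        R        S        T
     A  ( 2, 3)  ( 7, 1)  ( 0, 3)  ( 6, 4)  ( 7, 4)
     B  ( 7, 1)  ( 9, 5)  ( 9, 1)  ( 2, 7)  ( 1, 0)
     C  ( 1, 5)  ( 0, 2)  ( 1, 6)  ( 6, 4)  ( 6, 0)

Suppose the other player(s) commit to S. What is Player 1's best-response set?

P1 best: {A,C}

u_1(A vs S) = 6
u_1(B vs S) = 2
u_1(C vs S) = 6
max payoff 6 at {A,C}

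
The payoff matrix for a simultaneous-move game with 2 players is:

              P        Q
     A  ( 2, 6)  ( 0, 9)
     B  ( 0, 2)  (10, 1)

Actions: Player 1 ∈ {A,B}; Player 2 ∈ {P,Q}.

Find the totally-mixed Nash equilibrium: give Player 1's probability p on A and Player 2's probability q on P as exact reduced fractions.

P1 indiff ⇒ q·2+(1-q)·0 = q·0+(1-q)·10 ⇒ q(2) = (1-q)(10) ⇒ q = 5/6
P2 indiff ⇒ p·6+(1-p)·2 = p·9+(1-p)·1 ⇒ p(-3) = (1-p)(-1) ⇒ p = 1/4

p=1/4, q=5/6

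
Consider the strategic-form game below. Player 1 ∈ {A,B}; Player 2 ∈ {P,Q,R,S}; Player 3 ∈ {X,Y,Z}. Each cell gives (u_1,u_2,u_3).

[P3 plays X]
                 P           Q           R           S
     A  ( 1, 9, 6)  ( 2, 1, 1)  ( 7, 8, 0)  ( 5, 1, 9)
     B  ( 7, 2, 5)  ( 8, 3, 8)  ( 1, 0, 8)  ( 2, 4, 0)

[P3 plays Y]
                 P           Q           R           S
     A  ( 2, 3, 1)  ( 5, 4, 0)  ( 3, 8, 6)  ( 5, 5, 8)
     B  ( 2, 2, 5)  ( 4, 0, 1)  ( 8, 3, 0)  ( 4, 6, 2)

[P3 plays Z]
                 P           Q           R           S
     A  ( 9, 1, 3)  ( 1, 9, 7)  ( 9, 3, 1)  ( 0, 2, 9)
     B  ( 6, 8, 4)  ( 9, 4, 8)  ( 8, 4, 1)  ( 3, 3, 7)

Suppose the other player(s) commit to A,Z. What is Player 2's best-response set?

P2 best: {Q}

u_2(P vs A,Z) = 1
u_2(Q vs A,Z) = 9
u_2(R vs A,Z) = 3
u_2(S vs A,Z) = 2
max payoff 9 at {Q}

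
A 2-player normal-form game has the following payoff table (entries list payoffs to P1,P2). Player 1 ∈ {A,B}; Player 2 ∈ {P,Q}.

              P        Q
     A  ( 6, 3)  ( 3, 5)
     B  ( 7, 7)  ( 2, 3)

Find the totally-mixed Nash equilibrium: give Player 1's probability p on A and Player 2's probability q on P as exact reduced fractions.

p=2/3, q=1/2

P1 indiff ⇒ q·6+(1-q)·3 = q·7+(1-q)·2 ⇒ q(-1) = (1-q)(-1) ⇒ q = 1/2
P2 indiff ⇒ p·3+(1-p)·7 = p·5+(1-p)·3 ⇒ p(-2) = (1-p)(-4) ⇒ p = 2/3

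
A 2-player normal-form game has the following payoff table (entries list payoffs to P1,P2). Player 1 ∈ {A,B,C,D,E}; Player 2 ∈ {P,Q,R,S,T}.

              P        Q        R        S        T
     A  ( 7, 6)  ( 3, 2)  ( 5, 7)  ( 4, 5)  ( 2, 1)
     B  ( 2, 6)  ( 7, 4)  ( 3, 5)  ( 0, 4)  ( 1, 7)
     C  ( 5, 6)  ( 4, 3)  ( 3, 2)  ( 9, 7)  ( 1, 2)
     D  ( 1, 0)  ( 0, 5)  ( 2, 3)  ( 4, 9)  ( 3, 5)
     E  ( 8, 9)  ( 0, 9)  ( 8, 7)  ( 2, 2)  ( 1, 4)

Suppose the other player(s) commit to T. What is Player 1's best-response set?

argmax u_1 = {D}

u_1(A vs T) = 2
u_1(B vs T) = 1
u_1(C vs T) = 1
u_1(D vs T) = 3
u_1(E vs T) = 1
max payoff 3 at {D}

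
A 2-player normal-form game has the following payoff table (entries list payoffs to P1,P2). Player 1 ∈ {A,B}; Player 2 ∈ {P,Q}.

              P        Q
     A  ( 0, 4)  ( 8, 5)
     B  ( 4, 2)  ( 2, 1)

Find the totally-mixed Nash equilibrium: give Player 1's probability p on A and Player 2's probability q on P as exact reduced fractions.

p=1/2, q=3/5

P1 indiff ⇒ q·0+(1-q)·8 = q·4+(1-q)·2 ⇒ q(-4) = (1-q)(-6) ⇒ q = 3/5
P2 indiff ⇒ p·4+(1-p)·2 = p·5+(1-p)·1 ⇒ p(-1) = (1-p)(-1) ⇒ p = 1/2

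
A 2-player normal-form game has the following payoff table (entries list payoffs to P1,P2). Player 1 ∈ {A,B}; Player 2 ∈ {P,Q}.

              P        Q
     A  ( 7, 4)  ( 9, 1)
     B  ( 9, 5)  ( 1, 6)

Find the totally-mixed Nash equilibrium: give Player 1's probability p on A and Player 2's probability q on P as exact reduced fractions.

P1 indiff ⇒ q·7+(1-q)·9 = q·9+(1-q)·1 ⇒ q(-2) = (1-q)(-8) ⇒ q = 4/5
P2 indiff ⇒ p·4+(1-p)·5 = p·1+(1-p)·6 ⇒ p(3) = (1-p)(1) ⇒ p = 1/4

P1 mixes 1/4 on A; P2 mixes 4/5 on P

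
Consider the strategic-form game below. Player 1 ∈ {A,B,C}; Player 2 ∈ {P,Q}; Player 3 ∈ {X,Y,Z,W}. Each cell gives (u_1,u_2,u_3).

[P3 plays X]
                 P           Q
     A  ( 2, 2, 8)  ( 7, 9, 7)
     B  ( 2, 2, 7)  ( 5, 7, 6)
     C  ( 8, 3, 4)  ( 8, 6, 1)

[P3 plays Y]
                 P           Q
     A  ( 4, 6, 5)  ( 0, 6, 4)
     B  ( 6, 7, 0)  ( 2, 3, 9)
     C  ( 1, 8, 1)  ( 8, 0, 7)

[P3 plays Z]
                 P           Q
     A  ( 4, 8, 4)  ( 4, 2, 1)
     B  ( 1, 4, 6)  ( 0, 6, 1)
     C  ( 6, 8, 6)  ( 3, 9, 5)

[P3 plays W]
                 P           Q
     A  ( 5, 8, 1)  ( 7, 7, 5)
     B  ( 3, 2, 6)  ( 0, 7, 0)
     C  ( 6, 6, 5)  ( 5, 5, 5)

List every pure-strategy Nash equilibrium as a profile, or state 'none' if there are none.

(A,P,X): not NE [P1→C gives 8>2; P2→Q gives 9>2]
(A,P,Y): not NE [P1→B gives 6>4; P3→X gives 8>5]
(A,P,Z): not NE [P1→C gives 6>4; P3→X gives 8>4]
(A,P,W): not NE [P1→C gives 6>5; P3→X gives 8>1]
(A,Q,X): not NE [P1→C gives 8>7]
(A,Q,Y): not NE [P1→C gives 8>0; P3→X gives 7>4]
(A,Q,Z): not NE [P2→P gives 8>2; P3→X gives 7>1]
(A,Q,W): not NE [P2→P gives 8>7; P3→X gives 7>5]
(B,P,X): not NE [P1→C gives 8>2; P2→Q gives 7>2]
(B,P,Y): not NE [P3→X gives 7>0]
(B,P,Z): not NE [P1→C gives 6>1; P2→Q gives 6>4; P3→X gives 7>6]
(B,P,W): not NE [P1→C gives 6>3; P2→Q gives 7>2; P3→X gives 7>6]
(B,Q,X): not NE [P1→C gives 8>5; P3→Y gives 9>6]
(B,Q,Y): not NE [P1→C gives 8>2; P2→P gives 7>3]
(B,Q,Z): not NE [P1→A gives 4>0; P3→Y gives 9>1]
(B,Q,W): not NE [P1→A gives 7>0; P3→Y gives 9>0]
(C,P,X): not NE [P2→Q gives 6>3; P3→Z gives 6>4]
(C,P,Y): not NE [P1→B gives 6>1; P3→Z gives 6>1]
(C,P,Z): not NE [P2→Q gives 9>8]
(C,P,W): not NE [P3→Z gives 6>5]
(C,Q,X): not NE [P3→Y gives 7>1]
(C,Q,Y): not NE [P2→P gives 8>0]
(C,Q,Z): not NE [P1→A gives 4>3; P3→Y gives 7>5]
(C,Q,W): not NE [P1→A gives 7>5; P2→P gives 6>5; P3→Y gives 7>5]

Equilibria: none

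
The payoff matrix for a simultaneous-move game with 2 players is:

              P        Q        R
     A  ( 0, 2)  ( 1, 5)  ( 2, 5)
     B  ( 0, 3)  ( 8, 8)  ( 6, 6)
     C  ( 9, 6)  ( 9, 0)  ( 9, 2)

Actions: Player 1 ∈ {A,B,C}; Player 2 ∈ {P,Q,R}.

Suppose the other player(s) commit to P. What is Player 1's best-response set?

u_1(A vs P) = 0
u_1(B vs P) = 0
u_1(C vs P) = 9
max payoff 9 at {C}

BR_1 = {C}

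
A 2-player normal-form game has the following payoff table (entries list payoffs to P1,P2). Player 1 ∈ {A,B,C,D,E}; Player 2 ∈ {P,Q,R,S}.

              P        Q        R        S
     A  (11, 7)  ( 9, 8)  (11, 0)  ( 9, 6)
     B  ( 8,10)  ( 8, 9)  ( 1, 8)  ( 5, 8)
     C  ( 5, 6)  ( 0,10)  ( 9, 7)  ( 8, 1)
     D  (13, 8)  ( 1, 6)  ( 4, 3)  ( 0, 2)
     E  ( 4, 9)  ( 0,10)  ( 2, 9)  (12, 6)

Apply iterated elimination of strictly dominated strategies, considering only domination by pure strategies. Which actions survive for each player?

Remaining: P1:{A,D} P2:{P,Q}

P1 drop B (A beats it: P:11>8 Q:9>8 R:11>1 S:9>5)
P1 drop C (A beats it: P:11>5 Q:9>0 R:11>9 S:9>8)
P2 drop R (Q beats it: A:8>0 D:6>3 E:10>9)
P2 drop S (P beats it: A:7>6 D:8>2 E:9>6)
P1 drop E (A beats it: P:11>4 Q:9>0)
P1→{A,D} P2→{P,Q}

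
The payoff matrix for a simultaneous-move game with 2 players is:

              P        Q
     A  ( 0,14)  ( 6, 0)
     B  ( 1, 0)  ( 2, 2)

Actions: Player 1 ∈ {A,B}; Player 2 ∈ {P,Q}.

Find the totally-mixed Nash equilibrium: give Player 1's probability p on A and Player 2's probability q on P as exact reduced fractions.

P1 mixes 1/8 on A; P2 mixes 4/5 on P

P1 indiff ⇒ q·0+(1-q)·6 = q·1+(1-q)·2 ⇒ q(-1) = (1-q)(-4) ⇒ q = 4/5
P2 indiff ⇒ p·14+(1-p)·0 = p·0+(1-p)·2 ⇒ p(14) = (1-p)(2) ⇒ p = 1/8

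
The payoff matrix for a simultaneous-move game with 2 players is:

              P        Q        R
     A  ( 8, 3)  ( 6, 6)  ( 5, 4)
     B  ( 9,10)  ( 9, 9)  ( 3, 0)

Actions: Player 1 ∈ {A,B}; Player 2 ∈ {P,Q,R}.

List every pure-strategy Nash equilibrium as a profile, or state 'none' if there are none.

(A,P): not NE [P1→B gives 9>8; P2→Q gives 6>3]
(A,Q): not NE [P1→B gives 9>6]
(A,R): not NE [P2→Q gives 6>4]
(B,P): NE
(B,Q): not NE [P2→P gives 10>9]
(B,R): not NE [P1→A gives 5>3; P2→P gives 10>0]

Nash profiles: (B,P)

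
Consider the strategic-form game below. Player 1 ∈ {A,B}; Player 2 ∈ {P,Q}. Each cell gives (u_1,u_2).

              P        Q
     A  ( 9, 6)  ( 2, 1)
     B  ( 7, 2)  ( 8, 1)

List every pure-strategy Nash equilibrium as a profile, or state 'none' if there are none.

(A,P): NE
(A,Q): not NE [P1→B gives 8>2; P2→P gives 6>1]
(B,P): not NE [P1→A gives 9>7]
(B,Q): not NE [P2→P gives 2>1]

NE set: (A,P)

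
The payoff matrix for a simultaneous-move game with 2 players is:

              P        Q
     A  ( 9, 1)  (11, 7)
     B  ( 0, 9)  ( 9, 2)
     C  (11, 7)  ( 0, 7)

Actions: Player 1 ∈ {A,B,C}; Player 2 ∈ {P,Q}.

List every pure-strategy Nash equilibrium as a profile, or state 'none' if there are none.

PSNE = {(A,Q), (C,P)}

(A,P): not NE [P1→C gives 11>9; P2→Q gives 7>1]
(A,Q): NE
(B,P): not NE [P1→C gives 11>0]
(B,Q): not NE [P1→A gives 11>9; P2→P gives 9>2]
(C,P): NE
(C,Q): not NE [P1→A gives 11>0]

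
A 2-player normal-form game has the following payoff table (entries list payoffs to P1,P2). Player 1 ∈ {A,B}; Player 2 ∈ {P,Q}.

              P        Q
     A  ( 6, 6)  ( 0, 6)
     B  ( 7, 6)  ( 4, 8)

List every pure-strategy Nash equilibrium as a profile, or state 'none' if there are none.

(A,P): not NE [P1→B gives 7>6]
(A,Q): not NE [P1→B gives 4>0]
(B,P): not NE [P2→Q gives 8>6]
(B,Q): NE

NE set: (B,Q)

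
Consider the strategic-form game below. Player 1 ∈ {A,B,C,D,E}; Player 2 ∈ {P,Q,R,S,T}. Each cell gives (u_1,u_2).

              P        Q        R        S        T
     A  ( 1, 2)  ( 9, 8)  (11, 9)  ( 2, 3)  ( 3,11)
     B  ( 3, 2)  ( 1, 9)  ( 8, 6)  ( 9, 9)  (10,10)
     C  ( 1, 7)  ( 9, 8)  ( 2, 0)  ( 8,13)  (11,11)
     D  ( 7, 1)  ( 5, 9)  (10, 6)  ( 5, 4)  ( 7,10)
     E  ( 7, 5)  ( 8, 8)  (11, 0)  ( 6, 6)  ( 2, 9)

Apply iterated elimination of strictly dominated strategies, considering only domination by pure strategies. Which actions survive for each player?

P2 drop P (Q beats it: A:8>2 B:9>2 C:8>7 D:9>1 E:8>5)
P2 drop Q (T beats it: A:11>8 B:10>9 C:11>8 D:10>9 E:9>8)
P2 drop R (T beats it: A:11>9 B:10>6 C:11>0 D:10>6 E:9>0)
P1 drop A (B beats it: S:9>2 T:10>3)
P1 drop D (B beats it: S:9>5 T:10>7)
P1 drop E (B beats it: S:9>6 T:10>2)
P1→{B,C} P2→{S,T}

IESDS → P1:{B,C} P2:{S,T}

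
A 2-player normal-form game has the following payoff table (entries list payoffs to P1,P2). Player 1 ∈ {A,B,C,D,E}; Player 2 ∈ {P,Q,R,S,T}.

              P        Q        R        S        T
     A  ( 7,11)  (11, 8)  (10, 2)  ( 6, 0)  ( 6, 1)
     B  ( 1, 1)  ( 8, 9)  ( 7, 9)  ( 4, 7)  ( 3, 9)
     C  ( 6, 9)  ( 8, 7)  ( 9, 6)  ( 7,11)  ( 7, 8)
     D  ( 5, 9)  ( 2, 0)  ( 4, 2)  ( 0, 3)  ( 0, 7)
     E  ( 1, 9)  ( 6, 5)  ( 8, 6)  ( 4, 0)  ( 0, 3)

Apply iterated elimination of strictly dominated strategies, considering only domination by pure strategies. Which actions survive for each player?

IESDS → P1:{A,C} P2:{P,S}

P1 drop B (A beats it: P:7>1 Q:11>8 R:10>7 S:6>4 T:6>3)
P1 drop D (A beats it: P:7>5 Q:11>2 R:10>4 S:6>0 T:6>0)
P1 drop E (A beats it: P:7>1 Q:11>6 R:10>8 S:6>4 T:6>0)
P2 drop Q (P beats it: A:11>8 C:9>7)
P2 drop R (P beats it: A:11>2 C:9>6)
P2 drop T (P beats it: A:11>1 C:9>8)
P1→{A,C} P2→{P,S}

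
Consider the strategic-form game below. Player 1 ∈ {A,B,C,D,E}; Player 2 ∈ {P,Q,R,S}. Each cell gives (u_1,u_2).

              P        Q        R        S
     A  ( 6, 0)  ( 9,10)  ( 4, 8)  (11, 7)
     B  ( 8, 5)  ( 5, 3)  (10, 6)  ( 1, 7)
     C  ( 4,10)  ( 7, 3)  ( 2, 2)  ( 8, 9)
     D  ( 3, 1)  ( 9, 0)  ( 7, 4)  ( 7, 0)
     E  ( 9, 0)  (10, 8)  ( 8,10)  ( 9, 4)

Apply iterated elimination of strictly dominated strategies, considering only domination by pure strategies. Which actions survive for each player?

P1 drop C (A beats it: P:6>4 Q:9>7 R:4>2 S:11>8)
P1 drop D (E beats it: P:9>3 Q:10>9 R:8>7 S:9>7)
P2 drop P (R beats it: A:8>0 B:6>5 E:10>0)
P1→{A,B,E} P2→{Q,R,S}

IESDS → P1:{A,B,E} P2:{Q,R,S}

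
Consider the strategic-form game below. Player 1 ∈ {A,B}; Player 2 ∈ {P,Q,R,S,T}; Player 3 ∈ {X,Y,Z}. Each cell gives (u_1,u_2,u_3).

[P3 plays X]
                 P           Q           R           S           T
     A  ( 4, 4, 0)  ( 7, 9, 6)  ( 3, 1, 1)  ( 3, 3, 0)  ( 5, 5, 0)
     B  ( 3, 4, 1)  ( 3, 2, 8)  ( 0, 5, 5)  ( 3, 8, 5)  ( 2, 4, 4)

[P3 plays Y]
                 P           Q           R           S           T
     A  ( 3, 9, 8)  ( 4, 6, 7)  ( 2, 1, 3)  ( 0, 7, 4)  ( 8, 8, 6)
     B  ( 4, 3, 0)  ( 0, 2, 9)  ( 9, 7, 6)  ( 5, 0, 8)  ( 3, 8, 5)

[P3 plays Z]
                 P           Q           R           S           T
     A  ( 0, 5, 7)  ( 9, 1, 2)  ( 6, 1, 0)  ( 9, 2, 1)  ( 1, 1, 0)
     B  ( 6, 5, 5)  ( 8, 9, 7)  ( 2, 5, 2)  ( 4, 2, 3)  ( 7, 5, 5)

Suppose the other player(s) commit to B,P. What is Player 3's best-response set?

u_3(X vs B,P) = 1
u_3(Y vs B,P) = 0
u_3(Z vs B,P) = 5
max payoff 5 at {Z}

P3 best: {Z}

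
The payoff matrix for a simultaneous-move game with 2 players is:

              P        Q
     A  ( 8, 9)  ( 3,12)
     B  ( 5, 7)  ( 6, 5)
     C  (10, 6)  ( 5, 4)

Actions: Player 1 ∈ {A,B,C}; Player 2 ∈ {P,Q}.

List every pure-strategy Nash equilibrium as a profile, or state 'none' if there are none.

(A,P): not NE [P1→C gives 10>8; P2→Q gives 12>9]
(A,Q): not NE [P1→B gives 6>3]
(B,P): not NE [P1→C gives 10>5]
(B,Q): not NE [P2→P gives 7>5]
(C,P): NE
(C,Q): not NE [P1→B gives 6>5; P2→P gives 6>4]

NE set: (C,P)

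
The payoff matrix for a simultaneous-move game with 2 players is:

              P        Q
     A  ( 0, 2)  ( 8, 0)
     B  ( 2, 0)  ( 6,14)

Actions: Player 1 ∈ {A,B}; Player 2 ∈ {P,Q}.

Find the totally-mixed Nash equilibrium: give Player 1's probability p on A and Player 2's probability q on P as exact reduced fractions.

(p,q) = (7/8, 1/2)

P1 indiff ⇒ q·0+(1-q)·8 = q·2+(1-q)·6 ⇒ q(-2) = (1-q)(-2) ⇒ q = 1/2
P2 indiff ⇒ p·2+(1-p)·0 = p·0+(1-p)·14 ⇒ p(2) = (1-p)(14) ⇒ p = 7/8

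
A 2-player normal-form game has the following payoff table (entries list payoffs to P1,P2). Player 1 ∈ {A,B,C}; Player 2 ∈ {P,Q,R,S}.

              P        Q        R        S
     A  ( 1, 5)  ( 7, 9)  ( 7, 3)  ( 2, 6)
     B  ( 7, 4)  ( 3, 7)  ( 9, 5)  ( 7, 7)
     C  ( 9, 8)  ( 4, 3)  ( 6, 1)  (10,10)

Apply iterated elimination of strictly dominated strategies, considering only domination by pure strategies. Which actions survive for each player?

IESDS → P1:{A,C} P2:{Q,S}

P2 drop P (S beats it: A:6>5 B:7>4 C:10>8)
P2 drop R (Q beats it: A:9>3 B:7>5 C:3>1)
P1 drop B (C beats it: Q:4>3 S:10>7)
P1→{A,C} P2→{Q,S}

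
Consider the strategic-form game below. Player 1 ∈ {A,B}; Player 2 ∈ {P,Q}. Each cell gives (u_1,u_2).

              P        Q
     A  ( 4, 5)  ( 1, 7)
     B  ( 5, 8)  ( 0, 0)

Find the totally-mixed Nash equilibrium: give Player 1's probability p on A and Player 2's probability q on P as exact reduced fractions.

(p,q) = (4/5, 1/2)

P1 indiff ⇒ q·4+(1-q)·1 = q·5+(1-q)·0 ⇒ q(-1) = (1-q)(-1) ⇒ q = 1/2
P2 indiff ⇒ p·5+(1-p)·8 = p·7+(1-p)·0 ⇒ p(-2) = (1-p)(-8) ⇒ p = 4/5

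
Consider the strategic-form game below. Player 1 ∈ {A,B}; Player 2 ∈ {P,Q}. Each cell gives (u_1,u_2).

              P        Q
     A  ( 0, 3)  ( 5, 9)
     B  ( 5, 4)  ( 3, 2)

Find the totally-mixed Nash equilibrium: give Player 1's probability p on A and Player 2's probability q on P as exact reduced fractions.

P1 indiff ⇒ q·0+(1-q)·5 = q·5+(1-q)·3 ⇒ q(-5) = (1-q)(-2) ⇒ q = 2/7
P2 indiff ⇒ p·3+(1-p)·4 = p·9+(1-p)·2 ⇒ p(-6) = (1-p)(-2) ⇒ p = 1/4

P1 mixes 1/4 on A; P2 mixes 2/7 on P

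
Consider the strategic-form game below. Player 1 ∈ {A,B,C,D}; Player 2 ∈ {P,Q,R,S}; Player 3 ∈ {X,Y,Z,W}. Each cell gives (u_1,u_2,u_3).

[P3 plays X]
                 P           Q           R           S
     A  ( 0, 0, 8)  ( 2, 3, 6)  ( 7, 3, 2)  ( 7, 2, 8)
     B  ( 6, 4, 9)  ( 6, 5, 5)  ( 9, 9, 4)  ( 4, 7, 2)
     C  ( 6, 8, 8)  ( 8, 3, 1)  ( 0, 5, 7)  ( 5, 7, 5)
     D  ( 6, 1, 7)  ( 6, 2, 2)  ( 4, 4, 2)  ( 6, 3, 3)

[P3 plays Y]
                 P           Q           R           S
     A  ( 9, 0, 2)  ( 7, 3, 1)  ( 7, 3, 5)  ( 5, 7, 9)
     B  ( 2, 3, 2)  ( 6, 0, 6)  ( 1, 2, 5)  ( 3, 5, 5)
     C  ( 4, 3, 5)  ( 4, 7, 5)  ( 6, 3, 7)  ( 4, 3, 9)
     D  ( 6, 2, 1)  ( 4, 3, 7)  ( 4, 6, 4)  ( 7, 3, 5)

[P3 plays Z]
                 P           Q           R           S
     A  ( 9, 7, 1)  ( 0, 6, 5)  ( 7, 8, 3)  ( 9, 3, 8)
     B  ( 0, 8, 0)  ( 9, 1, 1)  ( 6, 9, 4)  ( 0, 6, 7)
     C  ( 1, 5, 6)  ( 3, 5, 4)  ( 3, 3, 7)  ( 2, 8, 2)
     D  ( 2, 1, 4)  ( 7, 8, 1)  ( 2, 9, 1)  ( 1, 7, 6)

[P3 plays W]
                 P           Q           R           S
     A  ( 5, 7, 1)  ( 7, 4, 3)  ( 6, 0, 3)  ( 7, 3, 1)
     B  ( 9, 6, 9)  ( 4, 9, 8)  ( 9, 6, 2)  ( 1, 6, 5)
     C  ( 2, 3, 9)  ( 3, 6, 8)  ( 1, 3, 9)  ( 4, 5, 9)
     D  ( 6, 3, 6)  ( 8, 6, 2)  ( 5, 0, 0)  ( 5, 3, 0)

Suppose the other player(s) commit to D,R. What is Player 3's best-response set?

argmax u_3 = {Y}

u_3(X vs D,R) = 2
u_3(Y vs D,R) = 4
u_3(Z vs D,R) = 1
u_3(W vs D,R) = 0
max payoff 4 at {Y}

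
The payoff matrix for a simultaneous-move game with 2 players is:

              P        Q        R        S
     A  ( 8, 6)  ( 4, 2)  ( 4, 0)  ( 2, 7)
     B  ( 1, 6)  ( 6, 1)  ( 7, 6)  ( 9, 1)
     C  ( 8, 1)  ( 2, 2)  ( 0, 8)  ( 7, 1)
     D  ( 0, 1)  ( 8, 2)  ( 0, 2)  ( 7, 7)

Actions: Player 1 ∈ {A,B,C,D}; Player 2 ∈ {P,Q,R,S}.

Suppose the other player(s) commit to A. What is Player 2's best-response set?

P2 best: {S}

u_2(P vs A) = 6
u_2(Q vs A) = 2
u_2(R vs A) = 0
u_2(S vs A) = 7
max payoff 7 at {S}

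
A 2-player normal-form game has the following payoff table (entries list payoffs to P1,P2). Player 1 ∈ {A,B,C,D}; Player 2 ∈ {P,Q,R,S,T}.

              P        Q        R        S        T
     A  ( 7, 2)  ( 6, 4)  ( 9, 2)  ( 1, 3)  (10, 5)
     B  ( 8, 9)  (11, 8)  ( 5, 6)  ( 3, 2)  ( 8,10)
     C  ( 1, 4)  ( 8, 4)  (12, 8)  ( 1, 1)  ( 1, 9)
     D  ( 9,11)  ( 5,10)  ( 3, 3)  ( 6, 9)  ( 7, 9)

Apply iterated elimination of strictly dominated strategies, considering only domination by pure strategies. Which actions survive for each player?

Remaining: P1:{A,B,D} P2:{P,Q,T}

P2 drop R (T beats it: A:5>2 B:10>6 C:9>8 D:9>3)
P1 drop C (B beats it: P:8>1 Q:11>8 S:3>1 T:8>1)
P2 drop S (Q beats it: A:4>3 B:8>2 D:10>9)
P1→{A,B,D} P2→{P,Q,T}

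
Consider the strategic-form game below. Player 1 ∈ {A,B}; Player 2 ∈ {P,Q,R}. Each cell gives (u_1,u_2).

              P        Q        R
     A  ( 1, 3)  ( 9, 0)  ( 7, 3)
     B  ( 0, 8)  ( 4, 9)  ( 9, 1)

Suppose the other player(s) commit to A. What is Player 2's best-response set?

P2 best: {P,R}

u_2(P vs A) = 3
u_2(Q vs A) = 0
u_2(R vs A) = 3
max payoff 3 at {P,R}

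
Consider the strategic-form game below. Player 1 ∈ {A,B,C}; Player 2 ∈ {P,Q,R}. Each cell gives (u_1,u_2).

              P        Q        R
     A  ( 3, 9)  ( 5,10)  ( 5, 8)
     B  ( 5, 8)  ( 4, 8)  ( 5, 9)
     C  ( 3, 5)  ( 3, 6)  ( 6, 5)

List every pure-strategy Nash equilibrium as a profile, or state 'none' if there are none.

(A,P): not NE [P1→B gives 5>3; P2→Q gives 10>9]
(A,Q): NE
(A,R): not NE [P1→C gives 6>5; P2→Q gives 10>8]
(B,P): not NE [P2→R gives 9>8]
(B,Q): not NE [P1→A gives 5>4; P2→R gives 9>8]
(B,R): not NE [P1→C gives 6>5]
(C,P): not NE [P1→B gives 5>3; P2→Q gives 6>5]
(C,Q): not NE [P1→A gives 5>3]
(C,R): not NE [P2→Q gives 6>5]

NE set: (A,Q)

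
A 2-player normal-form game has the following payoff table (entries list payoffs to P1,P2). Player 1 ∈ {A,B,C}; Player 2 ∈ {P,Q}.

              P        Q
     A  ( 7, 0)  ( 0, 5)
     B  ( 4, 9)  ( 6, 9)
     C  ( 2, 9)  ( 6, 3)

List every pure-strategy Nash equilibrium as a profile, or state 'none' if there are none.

NE set: (B,Q)

(A,P): not NE [P2→Q gives 5>0]
(A,Q): not NE [P1→C gives 6>0]
(B,P): not NE [P1→A gives 7>4]
(B,Q): NE
(C,P): not NE [P1→A gives 7>2]
(C,Q): not NE [P2→P gives 9>3]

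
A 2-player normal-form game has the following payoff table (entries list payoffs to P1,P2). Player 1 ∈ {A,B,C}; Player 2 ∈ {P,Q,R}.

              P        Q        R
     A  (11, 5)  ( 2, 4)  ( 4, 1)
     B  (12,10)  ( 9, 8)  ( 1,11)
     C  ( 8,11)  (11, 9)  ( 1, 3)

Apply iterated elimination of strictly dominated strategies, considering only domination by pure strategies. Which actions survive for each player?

Survivors P1:{A,B} P2:{P,R}

P2 drop Q (P beats it: A:5>4 B:10>8 C:11>9)
P1 drop C (A beats it: P:11>8 R:4>1)
P1→{A,B} P2→{P,R}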